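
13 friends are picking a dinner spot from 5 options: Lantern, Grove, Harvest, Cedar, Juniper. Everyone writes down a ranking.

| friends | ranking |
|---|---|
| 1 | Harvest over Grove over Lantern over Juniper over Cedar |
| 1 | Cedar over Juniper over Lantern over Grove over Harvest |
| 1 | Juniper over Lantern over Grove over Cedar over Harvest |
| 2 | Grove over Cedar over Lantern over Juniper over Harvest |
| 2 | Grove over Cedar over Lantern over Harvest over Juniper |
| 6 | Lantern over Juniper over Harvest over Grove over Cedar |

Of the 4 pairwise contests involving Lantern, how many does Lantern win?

4

Lantern against each rival (13 friends):
Lantern vs Grove: Lantern is ranked higher on 1+1+6 = 8 ballots, Grove on 5. Lantern wins 8–5.
Lantern–Harvest: Lantern 12–1.
Lantern vs Cedar: Lantern wins 8–5.
Lantern vs Juniper: Lantern wins 11–2.
Lantern beats Grove, Harvest, Cedar, Juniper — 4 pairwise wins.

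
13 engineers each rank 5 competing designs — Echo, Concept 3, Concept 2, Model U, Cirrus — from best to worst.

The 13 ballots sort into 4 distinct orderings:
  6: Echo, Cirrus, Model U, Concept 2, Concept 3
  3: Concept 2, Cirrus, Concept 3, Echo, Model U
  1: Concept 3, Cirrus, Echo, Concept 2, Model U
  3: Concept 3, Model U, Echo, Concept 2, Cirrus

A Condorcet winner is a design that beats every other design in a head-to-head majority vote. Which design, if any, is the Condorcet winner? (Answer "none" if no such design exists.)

Check each pair by majority over 13 ballots:
Echo vs Concept 3: Concept 3 wins 7–6.
Echo vs Concept 2: Echo wins 10–3.
Echo–Model U: Echo 10–3.
Echo vs Cirrus: Echo wins 9–4.
Concept 3 vs Concept 2: Concept 2 wins 9–4.
Concept 3 vs Model U: Concept 3, 7–6.
Concept 3 vs Cirrus: Cirrus wins 9–4.
Concept 2 vs Model U: Model U wins 9–4.
Concept 2–Cirrus: Cirrus 7–6.
Model U vs Cirrus: Cirrus, 10–3.
Each design drops at least one matchup (Echo loses to Concept 3; Concept 3 loses to Concept 2; Concept 2 loses to Echo; Model U loses to Echo; Cirrus loses to Echo); the cycle Echo beats Concept 2 beats Concept 3 beats Echo rules out a Condorcet winner.

none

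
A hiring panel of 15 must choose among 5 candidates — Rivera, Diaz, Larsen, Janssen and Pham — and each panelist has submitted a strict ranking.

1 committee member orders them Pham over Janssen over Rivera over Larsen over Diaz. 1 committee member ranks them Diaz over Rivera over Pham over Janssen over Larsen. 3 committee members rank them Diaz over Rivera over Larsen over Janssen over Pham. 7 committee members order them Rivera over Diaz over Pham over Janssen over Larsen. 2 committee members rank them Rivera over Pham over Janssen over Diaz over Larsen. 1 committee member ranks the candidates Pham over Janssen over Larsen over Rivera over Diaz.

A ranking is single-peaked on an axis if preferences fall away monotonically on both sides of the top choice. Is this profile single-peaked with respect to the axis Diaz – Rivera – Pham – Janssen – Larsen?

Axis positions: Diaz=1, Rivera=2, Pham=3, Janssen=4, Larsen=5.
Bloc 1 (peak Pham at position 3): ranking walks positions 3-4-2-5-1, expanding outward from the peak — single-peaked.
Bloc 2 (peak Diaz at position 1): ranking walks positions 1-2-3-4-5, expanding outward from the peak — single-peaked.
Bloc 3: ranking walks positions 1-2-5-4-3; Larsen is ranked above Pham even though Pham lies between Larsen and the peak Diaz on the axis — preferences dip and rise again. Not single-peaked.
Bloc 4 (peak Rivera at position 2): ranking walks positions 2-1-3-4-5, expanding outward from the peak — single-peaked.
Bloc 5 (peak Rivera at position 2): ranking walks positions 2-3-4-1-5, expanding outward from the peak — single-peaked.
Bloc 6 (peak Pham at position 3): ranking walks positions 3-4-5-2-1, expanding outward from the peak — single-peaked.
Bloc 3 violates single-peakedness, so the profile is not single-peaked on this axis.

no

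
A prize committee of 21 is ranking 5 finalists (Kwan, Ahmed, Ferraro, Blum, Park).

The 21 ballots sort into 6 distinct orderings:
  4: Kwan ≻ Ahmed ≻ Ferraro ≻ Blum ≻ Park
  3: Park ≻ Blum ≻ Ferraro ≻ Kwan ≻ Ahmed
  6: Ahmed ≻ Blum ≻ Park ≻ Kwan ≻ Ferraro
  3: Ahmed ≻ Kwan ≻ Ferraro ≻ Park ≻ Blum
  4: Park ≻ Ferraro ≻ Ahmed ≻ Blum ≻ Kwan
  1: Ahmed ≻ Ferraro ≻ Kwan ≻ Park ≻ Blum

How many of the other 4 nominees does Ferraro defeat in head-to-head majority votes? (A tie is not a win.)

1

Ferraro against each rival (21 jurors):
Ferraro vs Kwan: Kwan wins 13–8.
Ferraro vs Ahmed: 3+4 = 7 for Ferraro, 14 for Ahmed — Ahmed by 14–7.
Ferraro–Blum: Ferraro 12–9.
Ferraro vs Park: 4+3+1 = 8 for Ferraro, 13 for Park — Park by 13–8.
Ferraro beats Blum; loses to Kwan, Ahmed, Park — 1 pairwise win.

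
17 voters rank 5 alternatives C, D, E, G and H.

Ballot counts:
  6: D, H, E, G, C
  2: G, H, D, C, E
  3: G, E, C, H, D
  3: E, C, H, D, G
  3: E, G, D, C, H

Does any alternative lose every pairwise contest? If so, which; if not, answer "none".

Pairwise majorities:
C vs D: 6 to 11, D.
C vs E: C is ranked higher on 2 ballots, E on 15. E wins 15–2.
C vs G: 3 for C, 14 for G — G by 14–3.
C vs H: C is ranked higher on 3+3+3 = 9 ballots, H on 8. C wins 9–8.
D vs E: E wins 9–8.
D vs G: 6+3 = 9 for D, 8 for G — D by 9–8.
D vs H: 6+3 = 9 for D, 8 for H — D by 9–8.
E vs G: E preferred on 6+3+3 = 12 ballots; E wins 12–5.
E vs H: E preferred on 3+3+3 = 9 ballots; E wins 9–8.
G vs H: H wins 9–8.
Each alternative has at least one pairwise win (C beats H; D beats C; E beats C; G beats C; H beats G) — no Condorcet loser.

none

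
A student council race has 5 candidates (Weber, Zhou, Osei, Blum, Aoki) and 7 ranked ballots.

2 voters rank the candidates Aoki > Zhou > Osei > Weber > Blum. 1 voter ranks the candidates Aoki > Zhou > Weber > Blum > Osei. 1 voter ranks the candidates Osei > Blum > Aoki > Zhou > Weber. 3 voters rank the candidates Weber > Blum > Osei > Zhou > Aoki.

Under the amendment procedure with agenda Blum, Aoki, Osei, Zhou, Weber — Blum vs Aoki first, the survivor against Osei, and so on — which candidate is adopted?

Weber

Round 1: Blum vs Aoki — 4–3, Blum advances.
Round 2: Blum vs Osei — 4–3, Blum advances.
Round 3: Blum vs Zhou — 4–3, Blum advances.
Round 4: Blum vs Weber — 1–6, Weber advances.
Weber survives the agenda.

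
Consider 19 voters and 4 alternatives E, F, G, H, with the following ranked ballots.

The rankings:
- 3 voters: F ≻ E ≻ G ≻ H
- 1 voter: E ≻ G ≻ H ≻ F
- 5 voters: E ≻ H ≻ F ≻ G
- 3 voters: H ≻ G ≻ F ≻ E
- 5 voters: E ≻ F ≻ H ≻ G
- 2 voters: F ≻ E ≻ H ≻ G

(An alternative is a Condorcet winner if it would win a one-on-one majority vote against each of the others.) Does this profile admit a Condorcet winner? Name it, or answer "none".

Head-to-head results (19 voters):
E–F: E 11–8.
E–G: E 16–3.
E–H: E 16–3.
F–G: F 15–4.
F vs H: F, 10–9.
G–H: H 15–4.
E beats each of F, G, H — E is the Condorcet winner.

E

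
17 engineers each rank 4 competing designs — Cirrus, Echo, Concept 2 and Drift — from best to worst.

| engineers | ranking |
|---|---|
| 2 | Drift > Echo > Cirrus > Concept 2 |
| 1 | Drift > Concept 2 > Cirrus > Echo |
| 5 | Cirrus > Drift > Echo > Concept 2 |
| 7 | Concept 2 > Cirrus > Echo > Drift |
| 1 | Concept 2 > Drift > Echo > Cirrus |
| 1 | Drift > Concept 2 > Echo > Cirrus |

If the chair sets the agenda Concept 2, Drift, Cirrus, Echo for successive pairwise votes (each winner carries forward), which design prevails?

Cirrus

Round 1: Concept 2 vs Drift — 8–9, Drift advances.
Round 2: Drift vs Cirrus — 5–12, Cirrus advances.
Round 3: Cirrus vs Echo — 13–4, Cirrus advances.
The agenda winner is Cirrus.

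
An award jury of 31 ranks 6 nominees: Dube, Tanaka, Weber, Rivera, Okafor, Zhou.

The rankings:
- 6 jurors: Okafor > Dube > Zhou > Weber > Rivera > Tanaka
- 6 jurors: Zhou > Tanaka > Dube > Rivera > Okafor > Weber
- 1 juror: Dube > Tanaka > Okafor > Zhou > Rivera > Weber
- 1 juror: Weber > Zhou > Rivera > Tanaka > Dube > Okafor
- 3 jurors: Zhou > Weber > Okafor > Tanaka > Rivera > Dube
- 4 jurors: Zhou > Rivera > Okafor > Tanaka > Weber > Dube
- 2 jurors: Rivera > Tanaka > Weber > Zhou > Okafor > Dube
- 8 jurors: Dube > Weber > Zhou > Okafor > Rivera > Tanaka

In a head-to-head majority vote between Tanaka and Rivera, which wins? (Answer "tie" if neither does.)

Rivera

Ballots ranking Tanaka above Rivera: 6 + 1 + 3 = 10.
Ballots ranking Rivera above Tanaka: 31 − 10 = 21.
Rivera wins the head-to-head 21–10.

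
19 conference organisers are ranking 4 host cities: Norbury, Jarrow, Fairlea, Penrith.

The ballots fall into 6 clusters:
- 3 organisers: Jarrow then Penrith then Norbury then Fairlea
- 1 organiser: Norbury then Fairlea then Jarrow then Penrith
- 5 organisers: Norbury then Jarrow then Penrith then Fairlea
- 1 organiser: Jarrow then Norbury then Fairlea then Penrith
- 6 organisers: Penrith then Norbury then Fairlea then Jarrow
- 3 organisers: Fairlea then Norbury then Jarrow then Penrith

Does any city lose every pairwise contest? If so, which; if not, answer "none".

none

Pairwise majorities:
Norbury vs Jarrow: Norbury wins 15–4.
Norbury vs Fairlea: Norbury, 16–3.
Norbury vs Penrith: 10 to 9, Norbury.
Jarrow vs Fairlea: Fairlea, 10–9.
Jarrow vs Penrith: Jarrow is ranked higher on 3+1+5+1+3 = 13 ballots, Penrith on 6. Jarrow wins 13–6.
Fairlea vs Penrith: 5 to 14, Penrith.
Each city has at least one pairwise win (Norbury beats Jarrow; Jarrow beats Penrith; Fairlea beats Jarrow; Penrith beats Fairlea) — no Condorcet loser.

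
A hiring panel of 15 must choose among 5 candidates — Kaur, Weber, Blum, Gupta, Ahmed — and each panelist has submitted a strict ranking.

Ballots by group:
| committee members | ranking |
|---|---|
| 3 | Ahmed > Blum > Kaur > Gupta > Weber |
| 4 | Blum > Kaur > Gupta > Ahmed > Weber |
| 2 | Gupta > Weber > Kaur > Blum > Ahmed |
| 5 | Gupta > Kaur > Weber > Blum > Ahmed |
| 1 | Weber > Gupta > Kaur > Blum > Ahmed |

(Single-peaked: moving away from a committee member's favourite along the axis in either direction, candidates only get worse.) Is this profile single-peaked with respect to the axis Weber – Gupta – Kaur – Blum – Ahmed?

yes

Axis positions: Weber=1, Gupta=2, Kaur=3, Blum=4, Ahmed=5.
Group 1 (peak Ahmed at position 5): ranking walks positions 5-4-3-2-1, expanding outward from the peak — single-peaked.
Group 2 (peak Blum at position 4): ranking walks positions 4-3-2-5-1, expanding outward from the peak — single-peaked.
Group 3 (peak Gupta at position 2): ranking walks positions 2-1-3-4-5, expanding outward from the peak — single-peaked.
Group 4 (peak Gupta at position 2): ranking walks positions 2-3-1-4-5, expanding outward from the peak — single-peaked.
Group 5 (peak Weber at position 1): ranking walks positions 1-2-3-4-5, expanding outward from the peak — single-peaked.
Every ranking is single-peaked on this axis.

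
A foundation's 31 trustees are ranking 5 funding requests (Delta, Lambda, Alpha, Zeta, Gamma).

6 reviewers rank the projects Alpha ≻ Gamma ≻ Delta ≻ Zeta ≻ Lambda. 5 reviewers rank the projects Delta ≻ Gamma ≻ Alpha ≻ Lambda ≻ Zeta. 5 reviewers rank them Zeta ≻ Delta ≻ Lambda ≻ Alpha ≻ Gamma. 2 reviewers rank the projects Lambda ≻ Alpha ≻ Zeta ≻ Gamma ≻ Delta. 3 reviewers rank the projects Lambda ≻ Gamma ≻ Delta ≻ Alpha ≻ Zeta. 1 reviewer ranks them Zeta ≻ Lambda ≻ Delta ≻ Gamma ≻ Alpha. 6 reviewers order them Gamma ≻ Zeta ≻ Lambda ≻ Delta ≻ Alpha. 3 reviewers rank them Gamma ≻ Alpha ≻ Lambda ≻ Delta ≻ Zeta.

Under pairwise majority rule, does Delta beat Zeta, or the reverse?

Delta

Ballots ranking Delta above Zeta: 6 + 5 + 3 + 3 = 17.
Ballots ranking Zeta above Delta: 31 − 17 = 14.
Delta wins the head-to-head 17–14.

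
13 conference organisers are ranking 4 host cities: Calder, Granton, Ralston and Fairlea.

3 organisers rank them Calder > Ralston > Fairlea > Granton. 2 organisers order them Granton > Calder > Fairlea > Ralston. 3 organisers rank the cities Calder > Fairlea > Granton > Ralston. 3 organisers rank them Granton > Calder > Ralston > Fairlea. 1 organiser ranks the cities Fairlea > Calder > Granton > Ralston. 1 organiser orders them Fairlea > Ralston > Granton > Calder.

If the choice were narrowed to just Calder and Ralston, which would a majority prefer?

Calder

Ballots ranking Calder above Ralston: 3 + 2 + 3 + 3 + 1 = 12.
Ballots ranking Ralston above Calder: 13 − 12 = 1.
Calder wins the head-to-head 12–1.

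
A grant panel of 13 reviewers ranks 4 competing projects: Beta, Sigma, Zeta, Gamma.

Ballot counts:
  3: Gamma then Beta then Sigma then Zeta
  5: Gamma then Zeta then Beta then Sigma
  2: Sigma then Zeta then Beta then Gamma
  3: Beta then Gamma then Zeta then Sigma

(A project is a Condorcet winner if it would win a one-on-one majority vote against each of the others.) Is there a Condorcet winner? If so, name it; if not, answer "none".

Head-to-head results (13 reviewers):
Beta vs Sigma: Beta preferred on 3+5+3 = 11 ballots; Beta wins 11–2.
Beta vs Zeta: 6 to 7, Zeta.
Beta vs Gamma: 5 to 8, Gamma.
Sigma vs Zeta: Sigma is ranked higher on 3+2 = 5 ballots, Zeta on 8. Zeta wins 8–5.
Sigma vs Gamma: Sigma preferred on 2 ballots; Gamma wins 11–2.
Zeta vs Gamma: 2 to 11, Gamma.
Gamma defeats every rival head-to-head and is the Condorcet winner.

Gamma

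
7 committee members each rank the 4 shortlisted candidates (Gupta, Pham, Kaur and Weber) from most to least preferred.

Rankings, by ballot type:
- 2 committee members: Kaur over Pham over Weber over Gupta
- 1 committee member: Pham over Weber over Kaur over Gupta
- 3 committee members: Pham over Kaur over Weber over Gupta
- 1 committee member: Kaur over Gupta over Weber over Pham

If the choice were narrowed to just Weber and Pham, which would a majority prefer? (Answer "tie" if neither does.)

Ballots ranking Weber above Pham: 1.
Ballots ranking Pham above Weber: 7 − 1 = 6.
Pham wins the head-to-head 6–1.

Pham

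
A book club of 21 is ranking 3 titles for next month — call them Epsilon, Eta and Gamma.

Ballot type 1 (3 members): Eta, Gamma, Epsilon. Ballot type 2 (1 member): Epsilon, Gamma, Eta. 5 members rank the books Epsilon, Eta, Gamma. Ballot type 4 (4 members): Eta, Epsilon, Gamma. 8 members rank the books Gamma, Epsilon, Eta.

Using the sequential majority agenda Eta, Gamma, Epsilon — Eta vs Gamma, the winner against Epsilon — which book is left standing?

Epsilon

Round 1: Eta vs Gamma — 12–9, Eta advances.
Round 2: Eta vs Epsilon — 7–14, Epsilon advances.
The agenda winner is Epsilon.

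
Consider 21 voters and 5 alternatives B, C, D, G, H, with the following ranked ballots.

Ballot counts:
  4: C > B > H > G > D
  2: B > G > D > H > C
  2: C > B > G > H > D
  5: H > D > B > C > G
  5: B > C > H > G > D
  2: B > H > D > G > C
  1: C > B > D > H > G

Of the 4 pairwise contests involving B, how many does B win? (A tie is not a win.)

B against each rival (21 voters):
B vs C: B is ranked higher on 2+5+5+2 = 14 ballots, C on 7. B wins 14–7.
B vs D: B preferred on 4+2+2+5+2+1 = 16 ballots; B wins 16–5.
B vs G: 21 to 0, B.
B vs H: B preferred on 4+2+2+5+2+1 = 16 ballots; B wins 16–5.
B beats C, D, G, H — 4 pairwise wins.

4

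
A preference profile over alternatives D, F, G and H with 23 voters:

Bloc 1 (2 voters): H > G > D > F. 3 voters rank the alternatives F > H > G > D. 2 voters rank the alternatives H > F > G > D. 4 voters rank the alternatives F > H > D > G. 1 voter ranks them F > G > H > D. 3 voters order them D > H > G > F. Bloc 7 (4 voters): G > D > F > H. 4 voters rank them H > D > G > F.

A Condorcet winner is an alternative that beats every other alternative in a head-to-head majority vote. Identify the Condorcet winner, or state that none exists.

Head-to-head results (23 voters):
D vs F: D, 13–10.
D–G: G 12–11.
D vs H: H, 16–7.
F vs G: G, 13–10.
F vs H: F, 12–11.
G vs H: H, 18–5.
Every alternative loses at least once (D loses to G; F loses to D; G loses to H; H loses to F). The majority relation contains the cycle D beats F beats H beats D, so there is no Condorcet winner.

none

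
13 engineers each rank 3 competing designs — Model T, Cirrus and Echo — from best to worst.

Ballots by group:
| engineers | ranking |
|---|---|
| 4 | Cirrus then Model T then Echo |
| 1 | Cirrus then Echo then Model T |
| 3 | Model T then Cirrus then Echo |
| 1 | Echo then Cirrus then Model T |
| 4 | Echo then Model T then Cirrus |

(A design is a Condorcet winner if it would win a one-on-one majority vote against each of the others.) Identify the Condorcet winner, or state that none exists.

Model T

Head-to-head results (13 engineers):
Model T vs Cirrus: Model T wins 7–6.
Model T–Echo: Model T 7–6.
Cirrus vs Echo: Cirrus, 8–5.
Model T wins every pairwise contest, so Model T is the Condorcet winner.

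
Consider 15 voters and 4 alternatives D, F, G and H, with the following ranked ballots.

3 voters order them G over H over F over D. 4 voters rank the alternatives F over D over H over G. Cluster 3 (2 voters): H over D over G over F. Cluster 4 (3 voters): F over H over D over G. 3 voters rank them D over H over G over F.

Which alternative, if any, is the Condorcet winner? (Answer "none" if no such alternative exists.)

H

Check each pair by majority over 15 ballots:
D vs F: F wins 10–5.
D vs G: 4+2+3+3 = 12 for D, 3 for G — D by 12–3.
D–H: H 8–7.
F vs G: G wins 8–7.
F vs H: F is ranked higher on 4+3 = 7 ballots, H on 8. H wins 8–7.
G vs H: G preferred on 3 ballots; H wins 12–3.
H beats each of D, F, G — H is the Condorcet winner.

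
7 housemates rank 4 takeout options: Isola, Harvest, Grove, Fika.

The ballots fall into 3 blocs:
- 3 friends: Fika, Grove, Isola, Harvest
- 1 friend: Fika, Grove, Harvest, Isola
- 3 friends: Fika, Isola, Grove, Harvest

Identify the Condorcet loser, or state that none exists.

Head-to-head results (7 friends):
Isola vs Harvest: Isola wins 6–1.
Isola–Grove: Grove 4–3.
Isola vs Fika: Isola is ranked higher on 0 ballots, Fika on 7. Fika wins 7–0.
Harvest–Grove: Grove 7–0.
Harvest vs Fika: 0 to 7, Fika.
Grove vs Fika: Fika wins 7–0.
Only Harvest has no wins; Harvest is the Condorcet loser.

Harvest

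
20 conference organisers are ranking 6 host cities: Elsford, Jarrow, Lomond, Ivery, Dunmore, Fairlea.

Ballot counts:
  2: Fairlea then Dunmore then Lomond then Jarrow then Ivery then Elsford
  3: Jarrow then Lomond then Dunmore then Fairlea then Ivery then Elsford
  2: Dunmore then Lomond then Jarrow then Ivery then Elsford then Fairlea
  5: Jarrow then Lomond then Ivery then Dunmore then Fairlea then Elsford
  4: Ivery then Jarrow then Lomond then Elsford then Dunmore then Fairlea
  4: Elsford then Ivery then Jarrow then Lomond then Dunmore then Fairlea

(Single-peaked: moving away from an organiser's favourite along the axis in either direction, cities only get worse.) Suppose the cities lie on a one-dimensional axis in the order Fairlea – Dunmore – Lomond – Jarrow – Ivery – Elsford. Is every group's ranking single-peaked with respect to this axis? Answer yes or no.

Axis positions: Fairlea=1, Dunmore=2, Lomond=3, Jarrow=4, Ivery=5, Elsford=6.
Group 1 (peak Fairlea at position 1): ranking walks positions 1-2-3-4-5-6, expanding outward from the peak — single-peaked.
Group 2 (peak Jarrow at position 4): ranking walks positions 4-3-2-1-5-6, expanding outward from the peak — single-peaked.
Group 3 (peak Dunmore at position 2): ranking walks positions 2-3-4-5-6-1, expanding outward from the peak — single-peaked.
Group 4 (peak Jarrow at position 4): ranking walks positions 4-3-5-2-1-6, expanding outward from the peak — single-peaked.
Group 5 (peak Ivery at position 5): ranking walks positions 5-4-3-6-2-1, expanding outward from the peak — single-peaked.
Group 6 (peak Elsford at position 6): ranking walks positions 6-5-4-3-2-1, expanding outward from the peak — single-peaked.
Every ranking is single-peaked on this axis.

yes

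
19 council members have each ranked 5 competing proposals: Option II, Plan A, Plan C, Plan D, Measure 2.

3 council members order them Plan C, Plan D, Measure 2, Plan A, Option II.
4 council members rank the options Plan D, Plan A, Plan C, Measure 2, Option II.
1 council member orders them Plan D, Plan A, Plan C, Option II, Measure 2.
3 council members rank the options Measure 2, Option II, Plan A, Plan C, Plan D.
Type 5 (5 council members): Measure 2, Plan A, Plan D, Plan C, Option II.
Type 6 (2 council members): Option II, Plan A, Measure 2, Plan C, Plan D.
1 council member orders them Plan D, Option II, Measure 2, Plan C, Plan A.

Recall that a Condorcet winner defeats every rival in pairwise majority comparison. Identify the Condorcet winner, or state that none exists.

Head-to-head results (19 council members):
Option II vs Plan A: Option II is ranked higher on 3+2+1 = 6 ballots, Plan A on 13. Plan A wins 13–6.
Option II–Plan C: Plan C 13–6.
Option II–Plan D: Plan D 14–5.
Option II vs Measure 2: Measure 2, 15–4.
Plan A vs Plan C: 4+1+3+5+2 = 15 for Plan A, 4 for Plan C — Plan A by 15–4.
Plan A–Plan D: Plan A 10–9.
Plan A vs Measure 2: Plan A is ranked higher on 4+1+2 = 7 ballots, Measure 2 on 12. Measure 2 wins 12–7.
Plan C–Plan D: Plan D 11–8.
Plan C vs Measure 2: Plan C is ranked higher on 3+4+1 = 8 ballots, Measure 2 on 11. Measure 2 wins 11–8.
Plan D vs Measure 2: Measure 2, 10–9.
Measure 2 wins every pairwise contest, so Measure 2 is the Condorcet winner.

Measure 2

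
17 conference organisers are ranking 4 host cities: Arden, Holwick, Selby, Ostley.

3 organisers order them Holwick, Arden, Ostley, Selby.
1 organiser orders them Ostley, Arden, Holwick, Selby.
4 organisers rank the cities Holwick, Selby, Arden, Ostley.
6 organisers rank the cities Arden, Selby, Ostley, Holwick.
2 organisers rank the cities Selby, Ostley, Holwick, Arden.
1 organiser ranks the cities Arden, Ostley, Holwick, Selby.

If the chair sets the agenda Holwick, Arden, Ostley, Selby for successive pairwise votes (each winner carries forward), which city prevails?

Selby

Round 1: Holwick vs Arden — 9–8, Holwick advances.
Round 2: Holwick vs Ostley — 7–10, Ostley advances.
Round 3: Ostley vs Selby — 5–12, Selby advances.
Selby survives the agenda.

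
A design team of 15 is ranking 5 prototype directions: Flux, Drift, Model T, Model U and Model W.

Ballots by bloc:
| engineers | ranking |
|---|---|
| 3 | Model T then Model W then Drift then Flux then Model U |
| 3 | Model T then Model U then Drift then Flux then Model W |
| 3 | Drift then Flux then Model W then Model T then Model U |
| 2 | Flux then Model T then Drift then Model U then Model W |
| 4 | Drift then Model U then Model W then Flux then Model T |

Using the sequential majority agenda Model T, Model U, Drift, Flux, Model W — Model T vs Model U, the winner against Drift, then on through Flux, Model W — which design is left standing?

Flux

Round 1: Model T vs Model U — 11–4, Model T advances.
Round 2: Model T vs Drift — 8–7, Model T advances.
Round 3: Model T vs Flux — 6–9, Flux advances.
Round 4: Flux vs Model W — 8–7, Flux advances.
The agenda winner is Flux.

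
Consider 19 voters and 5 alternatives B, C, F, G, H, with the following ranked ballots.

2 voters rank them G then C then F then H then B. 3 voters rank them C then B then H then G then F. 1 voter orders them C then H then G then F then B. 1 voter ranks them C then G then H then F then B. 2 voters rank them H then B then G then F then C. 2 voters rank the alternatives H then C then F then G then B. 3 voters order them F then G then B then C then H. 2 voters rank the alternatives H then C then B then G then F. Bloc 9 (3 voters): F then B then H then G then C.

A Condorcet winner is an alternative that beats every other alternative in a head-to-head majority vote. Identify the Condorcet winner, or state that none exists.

none

Head-to-head results (19 voters):
B–C: C 11–8.
B vs F: F, 12–7.
B–G: B 10–9.
B vs H: H, 10–9.
C vs F: C wins 11–8.
C vs G: G wins 10–9.
C vs H: C wins 10–9.
F–G: G 11–8.
F–H: H 11–8.
G vs H: H wins 13–6.
No alternative is unbeaten: B loses to C; C loses to G; F loses to C; G loses to B; H loses to C. In particular B → G → C → B is a majority cycle — no Condorcet winner exists.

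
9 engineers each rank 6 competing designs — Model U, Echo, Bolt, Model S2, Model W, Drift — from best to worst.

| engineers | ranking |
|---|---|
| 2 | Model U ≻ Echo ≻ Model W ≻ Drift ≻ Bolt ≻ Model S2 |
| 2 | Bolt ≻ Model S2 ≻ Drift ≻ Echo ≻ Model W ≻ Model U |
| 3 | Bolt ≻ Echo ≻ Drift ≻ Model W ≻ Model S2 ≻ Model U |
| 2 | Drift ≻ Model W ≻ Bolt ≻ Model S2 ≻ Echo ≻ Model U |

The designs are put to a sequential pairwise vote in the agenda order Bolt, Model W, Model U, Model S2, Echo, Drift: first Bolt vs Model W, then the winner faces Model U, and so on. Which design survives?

Bolt

Round 1: Bolt vs Model W — 5–4, Bolt advances.
Round 2: Bolt vs Model U — 7–2, Bolt advances.
Round 3: Bolt vs Model S2 — 9–0, Bolt advances.
Round 4: Bolt vs Echo — 7–2, Bolt advances.
Round 5: Bolt vs Drift — 5–4, Bolt advances.
Bolt survives the agenda.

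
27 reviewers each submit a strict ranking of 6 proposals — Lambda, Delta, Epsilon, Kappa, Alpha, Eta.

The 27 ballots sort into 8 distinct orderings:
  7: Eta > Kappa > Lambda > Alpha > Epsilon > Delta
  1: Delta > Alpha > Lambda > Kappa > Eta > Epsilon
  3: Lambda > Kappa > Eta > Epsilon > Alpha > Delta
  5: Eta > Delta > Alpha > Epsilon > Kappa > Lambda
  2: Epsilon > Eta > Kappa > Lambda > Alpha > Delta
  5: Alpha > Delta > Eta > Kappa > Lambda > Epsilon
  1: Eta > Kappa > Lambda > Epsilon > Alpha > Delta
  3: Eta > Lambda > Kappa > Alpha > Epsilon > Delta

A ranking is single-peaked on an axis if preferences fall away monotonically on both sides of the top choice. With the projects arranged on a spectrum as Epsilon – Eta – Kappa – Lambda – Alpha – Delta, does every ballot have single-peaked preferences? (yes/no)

Axis positions: Epsilon=1, Eta=2, Kappa=3, Lambda=4, Alpha=5, Delta=6.
Bloc 1 (peak Eta at position 2): ranking walks positions 2-3-4-5-1-6, expanding outward from the peak — single-peaked.
Bloc 2 (peak Delta at position 6): ranking walks positions 6-5-4-3-2-1, expanding outward from the peak — single-peaked.
Bloc 3 (peak Lambda at position 4): ranking walks positions 4-3-2-1-5-6, expanding outward from the peak — single-peaked.
Bloc 4: ranking walks positions 2-6-5-1-3-4; Delta is ranked above Kappa even though Kappa lies between Delta and the peak Eta on the axis — preferences dip and rise again. Not single-peaked.
Bloc 5 (peak Epsilon at position 1): ranking walks positions 1-2-3-4-5-6, expanding outward from the peak — single-peaked.
Bloc 6: ranking walks positions 5-6-2-3-4-1; Eta is ranked above Lambda even though Lambda lies between Eta and the peak Alpha on the axis — preferences dip and rise again. Not single-peaked.
Bloc 7 (peak Eta at position 2): ranking walks positions 2-3-4-1-5-6, expanding outward from the peak — single-peaked.
Bloc 8: ranking walks positions 2-4-3-5-1-6; Lambda is ranked above Kappa even though Kappa lies between Lambda and the peak Eta on the axis — preferences dip and rise again. Not single-peaked.
Bloc 4 violates single-peakedness, so the profile is not single-peaked on this axis.

no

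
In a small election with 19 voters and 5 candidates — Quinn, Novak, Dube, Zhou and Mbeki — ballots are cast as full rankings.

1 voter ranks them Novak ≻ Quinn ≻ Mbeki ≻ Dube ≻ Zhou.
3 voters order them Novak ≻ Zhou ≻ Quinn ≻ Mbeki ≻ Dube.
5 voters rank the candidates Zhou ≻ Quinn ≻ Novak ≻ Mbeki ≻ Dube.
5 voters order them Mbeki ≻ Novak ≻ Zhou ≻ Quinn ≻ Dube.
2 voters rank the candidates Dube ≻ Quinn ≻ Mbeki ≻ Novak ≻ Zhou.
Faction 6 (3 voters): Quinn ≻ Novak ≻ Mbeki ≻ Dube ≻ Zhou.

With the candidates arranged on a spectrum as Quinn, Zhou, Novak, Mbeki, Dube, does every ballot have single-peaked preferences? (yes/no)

no

Axis positions: Quinn=1, Zhou=2, Novak=3, Mbeki=4, Dube=5.
Faction 1: ranking walks positions 3-1-4-5-2; Quinn is ranked above Zhou even though Zhou lies between Quinn and the peak Novak on the axis — preferences dip and rise again. Not single-peaked.
Faction 2 (peak Novak at position 3): ranking walks positions 3-2-1-4-5, expanding outward from the peak — single-peaked.
Faction 3 (peak Zhou at position 2): ranking walks positions 2-1-3-4-5, expanding outward from the peak — single-peaked.
Faction 4 (peak Mbeki at position 4): ranking walks positions 4-3-2-1-5, expanding outward from the peak — single-peaked.
Faction 5: ranking walks positions 5-1-4-3-2; Quinn is ranked above Mbeki even though Mbeki lies between Quinn and the peak Dube on the axis — preferences dip and rise again. Not single-peaked.
Faction 6: ranking walks positions 1-3-4-5-2; Novak is ranked above Zhou even though Zhou lies between Novak and the peak Quinn on the axis — preferences dip and rise again. Not single-peaked.
Faction 1 violates single-peakedness, so the profile is not single-peaked on this axis.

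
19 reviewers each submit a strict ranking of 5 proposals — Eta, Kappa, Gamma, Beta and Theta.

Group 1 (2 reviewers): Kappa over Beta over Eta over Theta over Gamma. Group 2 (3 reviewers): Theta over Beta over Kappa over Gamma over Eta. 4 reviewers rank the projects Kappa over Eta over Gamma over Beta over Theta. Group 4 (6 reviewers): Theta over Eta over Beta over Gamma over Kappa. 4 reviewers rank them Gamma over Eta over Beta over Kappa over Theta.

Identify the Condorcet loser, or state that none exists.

none

Pairwise majorities:
Eta vs Kappa: Eta wins 10–9.
Eta–Gamma: Eta 12–7.
Eta vs Beta: Eta is ranked higher on 4+6+4 = 14 ballots, Beta on 5. Eta wins 14–5.
Eta vs Theta: Eta wins 10–9.
Kappa–Gamma: Gamma 10–9.
Kappa–Beta: Beta 13–6.
Kappa–Theta: Kappa 10–9.
Gamma vs Beta: 4+4 = 8 for Gamma, 11 for Beta — Beta by 11–8.
Gamma vs Theta: Gamma is ranked higher on 4+4 = 8 ballots, Theta on 11. Theta wins 11–8.
Beta vs Theta: Beta is ranked higher on 2+4+4 = 10 ballots, Theta on 9. Beta wins 10–9.
Every project wins at least one matchup (Eta beats Kappa; Kappa beats Theta; Gamma beats Kappa; Beta beats Kappa; Theta beats Gamma), so there is no Condorcet loser.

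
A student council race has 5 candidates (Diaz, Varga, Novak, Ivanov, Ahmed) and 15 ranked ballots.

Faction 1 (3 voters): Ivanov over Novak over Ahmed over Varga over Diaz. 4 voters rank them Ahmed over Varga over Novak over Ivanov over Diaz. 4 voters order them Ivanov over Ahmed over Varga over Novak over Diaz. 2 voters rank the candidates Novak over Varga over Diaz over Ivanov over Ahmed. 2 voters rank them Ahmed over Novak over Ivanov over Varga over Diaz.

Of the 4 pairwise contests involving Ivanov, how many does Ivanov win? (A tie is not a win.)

3

Ivanov against each rival (15 voters):
Ivanov vs Diaz: Ivanov is ranked higher on 3+4+4+2 = 13 ballots, Diaz on 2. Ivanov wins 13–2.
Ivanov vs Varga: Ivanov, 9–6.
Ivanov–Novak: Novak 8–7.
Ivanov vs Ahmed: Ivanov wins 9–6.
Ivanov beats Diaz, Varga, Ahmed; loses to Novak — 3 pairwise wins.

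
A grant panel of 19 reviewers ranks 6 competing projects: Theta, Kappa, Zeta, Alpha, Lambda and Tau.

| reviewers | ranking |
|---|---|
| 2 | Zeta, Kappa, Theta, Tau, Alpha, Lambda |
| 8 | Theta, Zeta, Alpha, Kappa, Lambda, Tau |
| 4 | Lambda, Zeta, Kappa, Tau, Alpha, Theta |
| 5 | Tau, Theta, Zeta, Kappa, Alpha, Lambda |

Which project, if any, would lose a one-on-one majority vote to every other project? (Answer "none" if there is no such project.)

Head-to-head results (19 reviewers):
Theta vs Kappa: 8+5 = 13 for Theta, 6 for Kappa — Theta by 13–6.
Theta vs Zeta: Theta wins 13–6.
Theta vs Alpha: Theta, 15–4.
Theta–Lambda: Theta 15–4.
Theta vs Tau: 10 to 9, Theta.
Kappa vs Zeta: Kappa is ranked higher on 0 ballots, Zeta on 19. Zeta wins 19–0.
Kappa vs Alpha: 11 to 8, Kappa.
Kappa–Lambda: Kappa 15–4.
Kappa–Tau: Kappa 14–5.
Zeta vs Alpha: Zeta preferred on 2+8+4+5 = 19 ballots; Zeta wins 19–0.
Zeta vs Lambda: 2+8+5 = 15 for Zeta, 4 for Lambda — Zeta by 15–4.
Zeta–Tau: Zeta 14–5.
Alpha vs Lambda: Alpha is ranked higher on 2+8+5 = 15 ballots, Lambda on 4. Alpha wins 15–4.
Alpha vs Tau: Alpha preferred on 8 ballots; Tau wins 11–8.
Lambda vs Tau: 12 to 7, Lambda.
Every project wins at least one matchup (Theta beats Kappa; Kappa beats Alpha; Zeta beats Kappa; Alpha beats Lambda; Lambda beats Tau; Tau beats Alpha), so there is no Condorcet loser.

none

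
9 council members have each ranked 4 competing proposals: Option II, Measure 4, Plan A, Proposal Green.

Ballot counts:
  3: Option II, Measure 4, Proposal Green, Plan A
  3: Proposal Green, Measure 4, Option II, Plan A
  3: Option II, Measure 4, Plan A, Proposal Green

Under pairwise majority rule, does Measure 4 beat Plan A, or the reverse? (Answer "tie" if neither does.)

Measure 4

Ballots ranking Measure 4 above Plan A: 3 + 3 + 3 = 9.
Ballots ranking Plan A above Measure 4: 9 − 9 = 0.
Measure 4 wins the head-to-head 9–0.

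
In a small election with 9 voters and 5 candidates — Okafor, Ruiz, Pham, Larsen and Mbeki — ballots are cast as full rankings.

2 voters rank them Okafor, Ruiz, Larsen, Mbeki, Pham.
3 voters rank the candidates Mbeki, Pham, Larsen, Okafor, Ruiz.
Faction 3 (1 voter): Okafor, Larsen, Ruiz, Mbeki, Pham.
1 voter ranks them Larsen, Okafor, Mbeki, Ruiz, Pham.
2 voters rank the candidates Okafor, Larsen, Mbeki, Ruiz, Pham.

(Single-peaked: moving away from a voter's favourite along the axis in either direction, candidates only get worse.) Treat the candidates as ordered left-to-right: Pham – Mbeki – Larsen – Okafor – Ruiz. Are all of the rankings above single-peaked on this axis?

yes

Axis positions: Pham=1, Mbeki=2, Larsen=3, Okafor=4, Ruiz=5.
Faction 1 (peak Okafor at position 4): ranking walks positions 4-5-3-2-1, expanding outward from the peak — single-peaked.
Faction 2 (peak Mbeki at position 2): ranking walks positions 2-1-3-4-5, expanding outward from the peak — single-peaked.
Faction 3 (peak Okafor at position 4): ranking walks positions 4-3-5-2-1, expanding outward from the peak — single-peaked.
Faction 4 (peak Larsen at position 3): ranking walks positions 3-4-2-5-1, expanding outward from the peak — single-peaked.
Faction 5 (peak Okafor at position 4): ranking walks positions 4-3-2-5-1, expanding outward from the peak — single-peaked.
Every ranking is single-peaked on this axis.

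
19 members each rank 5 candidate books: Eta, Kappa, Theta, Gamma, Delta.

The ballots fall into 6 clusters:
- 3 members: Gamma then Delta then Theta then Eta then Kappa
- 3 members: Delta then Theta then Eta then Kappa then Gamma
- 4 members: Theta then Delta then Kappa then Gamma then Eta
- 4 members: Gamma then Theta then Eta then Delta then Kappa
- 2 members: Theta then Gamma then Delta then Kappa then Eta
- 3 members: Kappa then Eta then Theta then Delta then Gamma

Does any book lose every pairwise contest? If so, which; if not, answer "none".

Head-to-head results (19 members):
Eta vs Kappa: Eta wins 10–9.
Eta vs Theta: 3 for Eta, 16 for Theta — Theta by 16–3.
Eta vs Gamma: 6 to 13, Gamma.
Eta vs Delta: Delta wins 12–7.
Kappa vs Theta: Kappa is ranked higher on 3 ballots, Theta on 16. Theta wins 16–3.
Kappa vs Gamma: Kappa wins 10–9.
Kappa vs Delta: Delta, 16–3.
Theta vs Gamma: 3+4+2+3 = 12 for Theta, 7 for Gamma — Theta by 12–7.
Theta vs Delta: 13 to 6, Theta.
Gamma vs Delta: Gamma preferred on 3+4+2 = 9 ballots; Delta wins 10–9.
Every book wins at least one matchup (Eta beats Kappa; Kappa beats Gamma; Theta beats Eta; Gamma beats Eta; Delta beats Eta), so there is no Condorcet loser.

none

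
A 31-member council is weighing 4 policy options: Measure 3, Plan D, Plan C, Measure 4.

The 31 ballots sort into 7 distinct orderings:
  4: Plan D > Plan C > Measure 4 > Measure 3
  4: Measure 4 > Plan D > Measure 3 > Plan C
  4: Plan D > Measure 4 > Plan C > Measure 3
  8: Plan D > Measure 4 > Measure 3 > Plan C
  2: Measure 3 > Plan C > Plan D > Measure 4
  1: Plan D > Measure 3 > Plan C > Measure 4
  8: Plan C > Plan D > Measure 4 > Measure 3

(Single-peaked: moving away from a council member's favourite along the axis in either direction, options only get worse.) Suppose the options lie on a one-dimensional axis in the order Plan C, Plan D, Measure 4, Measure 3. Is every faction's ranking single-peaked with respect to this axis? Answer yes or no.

no

Axis positions: Plan C=1, Plan D=2, Measure 4=3, Measure 3=4.
Faction 1 (peak Plan D at position 2): ranking walks positions 2-1-3-4, expanding outward from the peak — single-peaked.
Faction 2 (peak Measure 4 at position 3): ranking walks positions 3-2-4-1, expanding outward from the peak — single-peaked.
Faction 3 (peak Plan D at position 2): ranking walks positions 2-3-1-4, expanding outward from the peak — single-peaked.
Faction 4 (peak Plan D at position 2): ranking walks positions 2-3-4-1, expanding outward from the peak — single-peaked.
Faction 5: ranking walks positions 4-1-2-3; Plan C is ranked above Measure 4 even though Measure 4 lies between Plan C and the peak Measure 3 on the axis — preferences dip and rise again. Not single-peaked.
Faction 6: ranking walks positions 2-4-1-3; Measure 3 is ranked above Measure 4 even though Measure 4 lies between Measure 3 and the peak Plan D on the axis — preferences dip and rise again. Not single-peaked.
Faction 7 (peak Plan C at position 1): ranking walks positions 1-2-3-4, expanding outward from the peak — single-peaked.
Faction 5 violates single-peakedness, so the profile is not single-peaked on this axis.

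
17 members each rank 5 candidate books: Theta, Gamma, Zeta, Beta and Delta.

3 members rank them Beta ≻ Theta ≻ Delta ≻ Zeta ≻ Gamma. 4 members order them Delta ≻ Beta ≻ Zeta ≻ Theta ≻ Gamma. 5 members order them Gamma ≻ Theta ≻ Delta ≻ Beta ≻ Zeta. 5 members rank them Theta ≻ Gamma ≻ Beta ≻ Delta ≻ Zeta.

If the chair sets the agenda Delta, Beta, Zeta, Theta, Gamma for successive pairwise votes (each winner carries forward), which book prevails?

Theta

Round 1: Delta vs Beta — 9–8, Delta advances.
Round 2: Delta vs Zeta — 17–0, Delta advances.
Round 3: Delta vs Theta — 4–13, Theta advances.
Round 4: Theta vs Gamma — 12–5, Theta advances.
Theta survives the agenda.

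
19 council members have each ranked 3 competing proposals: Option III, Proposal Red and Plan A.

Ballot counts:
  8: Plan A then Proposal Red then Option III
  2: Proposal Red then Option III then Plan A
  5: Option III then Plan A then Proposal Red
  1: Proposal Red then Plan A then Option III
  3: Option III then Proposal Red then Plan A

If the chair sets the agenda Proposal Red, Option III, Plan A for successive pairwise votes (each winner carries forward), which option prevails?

Round 1: Proposal Red vs Option III — 11–8, Proposal Red advances.
Round 2: Proposal Red vs Plan A — 6–13, Plan A advances.
Plan A survives the agenda.

Plan A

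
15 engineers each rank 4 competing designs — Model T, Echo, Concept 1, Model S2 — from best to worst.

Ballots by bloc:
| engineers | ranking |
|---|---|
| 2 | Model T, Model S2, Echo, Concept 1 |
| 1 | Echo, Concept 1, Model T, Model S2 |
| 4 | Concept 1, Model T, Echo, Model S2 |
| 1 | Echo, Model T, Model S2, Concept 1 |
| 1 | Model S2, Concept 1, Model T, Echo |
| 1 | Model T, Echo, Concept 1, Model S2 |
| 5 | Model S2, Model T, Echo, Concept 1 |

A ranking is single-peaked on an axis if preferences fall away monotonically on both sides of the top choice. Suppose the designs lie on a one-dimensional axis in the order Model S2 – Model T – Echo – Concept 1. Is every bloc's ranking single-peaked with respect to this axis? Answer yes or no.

no

Axis positions: Model S2=1, Model T=2, Echo=3, Concept 1=4.
Bloc 1 (peak Model T at position 2): ranking walks positions 2-1-3-4, expanding outward from the peak — single-peaked.
Bloc 2 (peak Echo at position 3): ranking walks positions 3-4-2-1, expanding outward from the peak — single-peaked.
Bloc 3: ranking walks positions 4-2-3-1; Model T is ranked above Echo even though Echo lies between Model T and the peak Concept 1 on the axis — preferences dip and rise again. Not single-peaked.
Bloc 4 (peak Echo at position 3): ranking walks positions 3-2-1-4, expanding outward from the peak — single-peaked.
Bloc 5: ranking walks positions 1-4-2-3; Concept 1 is ranked above Model T even though Model T lies between Concept 1 and the peak Model S2 on the axis — preferences dip and rise again. Not single-peaked.
Bloc 6 (peak Model T at position 2): ranking walks positions 2-3-4-1, expanding outward from the peak — single-peaked.
Bloc 7 (peak Model S2 at position 1): ranking walks positions 1-2-3-4, expanding outward from the peak — single-peaked.
Bloc 3 violates single-peakedness, so the profile is not single-peaked on this axis.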